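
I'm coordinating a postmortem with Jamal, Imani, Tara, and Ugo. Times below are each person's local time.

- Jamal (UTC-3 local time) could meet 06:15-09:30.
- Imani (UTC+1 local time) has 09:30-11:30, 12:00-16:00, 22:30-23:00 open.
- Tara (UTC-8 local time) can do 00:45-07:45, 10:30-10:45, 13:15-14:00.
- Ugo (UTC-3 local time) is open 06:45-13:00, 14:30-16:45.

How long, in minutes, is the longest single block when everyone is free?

Jamal in UTC: 09:15-12:30 (add 3h to convert from UTC-3).
Imani in UTC: 08:30-10:30, 11:00-15:00, 21:30-22:00 (subtract 1h to convert from UTC+1).
Tara in UTC: 08:45-15:45, 18:30-18:45, 21:15-22:00 (add 8h to convert from UTC-8).
Ugo in UTC: 09:45-16:00, 17:30-19:45 (add 3h to convert from UTC-3).
Jamal ∩ Imani: 09:15-10:30, 11:00-12:30.
Jamal ∩ Imani ∩ Tara: 09:15-10:30, 11:00-12:30.
Jamal ∩ Imani ∩ Tara ∩ Ugo: 09:45-10:30, 11:00-12:30.
The longest is 11:00-12:30 at 90 minutes.

90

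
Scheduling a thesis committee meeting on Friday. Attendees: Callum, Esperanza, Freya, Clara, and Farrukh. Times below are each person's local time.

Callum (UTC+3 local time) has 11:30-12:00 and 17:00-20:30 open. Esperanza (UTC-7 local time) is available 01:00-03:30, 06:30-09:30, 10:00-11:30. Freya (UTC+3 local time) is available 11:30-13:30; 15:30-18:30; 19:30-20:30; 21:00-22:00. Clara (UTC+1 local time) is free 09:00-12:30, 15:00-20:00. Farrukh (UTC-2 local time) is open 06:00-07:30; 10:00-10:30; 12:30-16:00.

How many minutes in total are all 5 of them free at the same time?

120

Callum in UTC: 08:30-09:00, 14:00-17:30 (subtract 3h to convert from UTC+3).
Esperanza in UTC: 08:00-10:30, 13:30-16:30, 17:00-18:30 (add 7h to convert from UTC-7).
Freya in UTC: 08:30-10:30, 12:30-15:30, 16:30-17:30, 18:00-19:00 (subtract 3h to convert from UTC+3).
Clara in UTC: 08:00-11:30, 14:00-19:00 (subtract 1h to convert from UTC+1).
Farrukh in UTC: 08:00-09:30, 12:00-12:30, 14:30-18:00 (add 2h to convert from UTC-2).
Callum ∩ Esperanza: 08:30-09:00, 14:00-16:30, 17:00-17:30.
Callum ∩ Esperanza ∩ Freya: 08:30-09:00, 14:00-15:30, 17:00-17:30.
Callum ∩ Esperanza ∩ Freya ∩ Clara: 08:30-09:00, 14:00-15:30, 17:00-17:30.
Callum ∩ Esperanza ∩ Freya ∩ Clara ∩ Farrukh: 08:30-09:00, 14:30-15:30, 17:00-17:30.
Those are the intersection windows.
Summing the common windows: 30 + 60 + 30 = 120 minutes.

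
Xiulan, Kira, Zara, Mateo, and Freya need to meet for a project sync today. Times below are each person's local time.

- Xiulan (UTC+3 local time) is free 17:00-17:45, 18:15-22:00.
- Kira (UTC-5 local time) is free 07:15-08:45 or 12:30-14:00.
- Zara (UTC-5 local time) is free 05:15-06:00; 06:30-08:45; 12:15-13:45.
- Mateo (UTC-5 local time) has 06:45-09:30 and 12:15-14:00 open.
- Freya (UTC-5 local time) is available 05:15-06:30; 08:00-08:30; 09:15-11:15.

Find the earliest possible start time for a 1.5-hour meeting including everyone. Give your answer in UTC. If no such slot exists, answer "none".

none

Xiulan in UTC: 14:00-14:45, 15:15-19:00 (subtract 3h to convert from UTC+3).
Kira in UTC: 12:15-13:45, 17:30-19:00 (add 5h to convert from UTC-5).
Zara in UTC: 10:15-11:00, 11:30-13:45, 17:15-18:45 (add 5h to convert from UTC-5).
Mateo in UTC: 11:45-14:30, 17:15-19:00 (add 5h to convert from UTC-5).
Freya in UTC: 10:15-11:30, 13:00-13:30, 14:15-16:15 (add 5h to convert from UTC-5).
Xiulan ∩ Kira: 17:30-19:00.
Xiulan ∩ Kira ∩ Zara: 17:30-18:45.
Xiulan ∩ Kira ∩ Zara ∩ Mateo: 17:30-18:45.
Xiulan ∩ Kira ∩ Zara ∩ Mateo ∩ Freya: ∅.
There is no time when everyone is free.
No common window is at least 90 minutes long.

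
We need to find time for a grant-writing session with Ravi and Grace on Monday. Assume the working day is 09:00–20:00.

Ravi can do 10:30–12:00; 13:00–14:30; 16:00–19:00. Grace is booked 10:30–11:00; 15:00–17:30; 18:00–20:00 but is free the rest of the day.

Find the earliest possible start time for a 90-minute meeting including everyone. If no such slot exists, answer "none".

Ravi free: 10:30-12:00, 13:00-14:30, 16:00-19:00.
Grace free: 09:00-10:30, 11:00-15:00, 17:30-18:00 (invert busy blocks within the working day).
Ravi ∩ Grace: 11:00-12:00, 13:00-14:30, 17:30-18:00.
The first common window of at least 90 minutes is 13:00-14:30, so the earliest start is 13:00.

13:00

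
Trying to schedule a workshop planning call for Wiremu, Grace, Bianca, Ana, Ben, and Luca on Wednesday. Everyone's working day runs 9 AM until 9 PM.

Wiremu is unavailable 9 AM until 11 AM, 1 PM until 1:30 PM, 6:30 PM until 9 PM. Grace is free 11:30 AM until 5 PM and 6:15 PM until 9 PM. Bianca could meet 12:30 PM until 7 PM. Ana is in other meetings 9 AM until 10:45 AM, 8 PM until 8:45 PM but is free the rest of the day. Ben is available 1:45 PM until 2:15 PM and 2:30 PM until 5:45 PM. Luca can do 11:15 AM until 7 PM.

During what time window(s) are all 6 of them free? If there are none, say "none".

13:45-14:15, 14:30-17:00

Wiremu free: 11:00-13:00, 13:30-18:30 (invert busy blocks within the working day).
Grace free: 11:30-17:00, 18:15-21:00.
Bianca free: 12:30-19:00.
Ana free: 10:45-20:00, 20:45-21:00 (invert busy blocks within the working day).
Ben free: 13:45-14:15, 14:30-17:45.
Luca free: 11:15-19:00.
Wiremu ∩ Grace: 11:30-13:00, 13:30-17:00, 18:15-18:30.
Wiremu ∩ Grace ∩ Bianca: 12:30-13:00, 13:30-17:00, 18:15-18:30.
Wiremu ∩ Grace ∩ Bianca ∩ Ana: 12:30-13:00, 13:30-17:00, 18:15-18:30.
Wiremu ∩ Grace ∩ Bianca ∩ Ana ∩ Ben: 13:45-14:15, 14:30-17:00.
Wiremu ∩ Grace ∩ Bianca ∩ Ana ∩ Ben ∩ Luca: 13:45-14:15, 14:30-17:00.
Those are the intersection windows.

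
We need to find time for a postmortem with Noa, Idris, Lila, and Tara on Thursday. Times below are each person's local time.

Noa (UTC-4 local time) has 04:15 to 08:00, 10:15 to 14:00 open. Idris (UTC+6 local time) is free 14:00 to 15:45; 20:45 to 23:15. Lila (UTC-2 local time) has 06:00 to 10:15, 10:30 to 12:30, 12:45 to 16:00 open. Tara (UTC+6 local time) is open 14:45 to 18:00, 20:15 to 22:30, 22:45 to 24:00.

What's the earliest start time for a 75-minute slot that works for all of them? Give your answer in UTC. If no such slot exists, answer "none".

Noa in UTC: 08:15-12:00, 14:15-18:00 (add 4h to convert from UTC-4).
Idris in UTC: 08:00-09:45, 14:45-17:15 (subtract 6h to convert from UTC+6).
Lila in UTC: 08:00-12:15, 12:30-14:30, 14:45-18:00 (add 2h to convert from UTC-2).
Tara in UTC: 08:45-12:00, 14:15-16:30, 16:45-18:00 (subtract 6h to convert from UTC+6).
Noa ∩ Idris: 08:15-09:45, 14:45-17:15.
Noa ∩ Idris ∩ Lila: 08:15-09:45, 14:45-17:15.
Noa ∩ Idris ∩ Lila ∩ Tara: 08:45-09:45, 14:45-16:30, 16:45-17:15.
The first common window of at least 75 minutes is 14:45-16:30, so the earliest start is 14:45.

14:45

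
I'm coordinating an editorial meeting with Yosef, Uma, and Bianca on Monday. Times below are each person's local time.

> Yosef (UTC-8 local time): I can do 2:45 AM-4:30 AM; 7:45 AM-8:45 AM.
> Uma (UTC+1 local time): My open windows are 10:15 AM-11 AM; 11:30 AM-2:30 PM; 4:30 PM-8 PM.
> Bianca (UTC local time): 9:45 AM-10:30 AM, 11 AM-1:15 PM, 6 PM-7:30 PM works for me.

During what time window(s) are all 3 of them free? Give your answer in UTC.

11:00-12:30

Yosef in UTC: 10:45-12:30, 15:45-16:45 (add 8h to convert from UTC-8).
Uma in UTC: 09:15-10:00, 10:30-13:30, 15:30-19:00 (subtract 1h to convert from UTC+1).
Bianca in UTC: 09:45-10:30, 11:00-13:15, 18:00-19:30.
Yosef ∩ Uma: 10:45-12:30, 15:45-16:45.
Yosef ∩ Uma ∩ Bianca: 11:00-12:30.
So the common availability across everyone is 11:00-12:30.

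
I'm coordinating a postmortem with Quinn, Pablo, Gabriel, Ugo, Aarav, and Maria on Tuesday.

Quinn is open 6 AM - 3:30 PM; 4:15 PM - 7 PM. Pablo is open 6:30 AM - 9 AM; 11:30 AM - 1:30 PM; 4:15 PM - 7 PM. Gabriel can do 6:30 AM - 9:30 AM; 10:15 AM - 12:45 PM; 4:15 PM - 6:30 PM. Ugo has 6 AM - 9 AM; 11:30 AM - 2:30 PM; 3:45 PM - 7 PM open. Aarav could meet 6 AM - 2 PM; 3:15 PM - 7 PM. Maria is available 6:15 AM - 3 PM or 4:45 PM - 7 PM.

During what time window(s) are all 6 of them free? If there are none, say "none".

Quinn ∩ Pablo: 06:30-09:00, 11:30-13:30, 16:15-19:00.
Quinn ∩ Pablo ∩ Gabriel: 06:30-09:00, 11:30-12:45, 16:15-18:30.
Quinn ∩ Pablo ∩ Gabriel ∩ Ugo: 06:30-09:00, 11:30-12:45, 16:15-18:30.
Quinn ∩ Pablo ∩ Gabriel ∩ Ugo ∩ Aarav: 06:30-09:00, 11:30-12:45, 16:15-18:30.
Quinn ∩ Pablo ∩ Gabriel ∩ Ugo ∩ Aarav ∩ Maria: 06:30-09:00, 11:30-12:45, 16:45-18:30.

06:30-09:00, 11:30-12:45, 16:45-18:30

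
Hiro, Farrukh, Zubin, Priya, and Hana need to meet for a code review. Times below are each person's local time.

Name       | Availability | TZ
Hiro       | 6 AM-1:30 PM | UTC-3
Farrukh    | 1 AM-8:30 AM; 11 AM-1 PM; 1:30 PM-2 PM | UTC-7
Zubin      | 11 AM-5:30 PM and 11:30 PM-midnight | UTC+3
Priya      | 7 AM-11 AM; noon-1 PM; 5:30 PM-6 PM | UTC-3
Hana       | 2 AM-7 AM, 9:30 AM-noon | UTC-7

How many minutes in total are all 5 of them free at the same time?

Hiro in UTC: 09:00-16:30 (add 3h to convert from UTC-3).
Farrukh in UTC: 08:00-15:30, 18:00-20:00, 20:30-21:00 (add 7h to convert from UTC-7).
Zubin in UTC: 08:00-14:30, 20:30-21:00 (subtract 3h to convert from UTC+3).
Priya in UTC: 10:00-14:00, 15:00-16:00, 20:30-21:00 (add 3h to convert from UTC-3).
Hana in UTC: 09:00-14:00, 16:30-19:00 (add 7h to convert from UTC-7).
Hiro ∩ Farrukh: 09:00-15:30.
Hiro ∩ Farrukh ∩ Zubin: 09:00-14:30.
Hiro ∩ Farrukh ∩ Zubin ∩ Priya: 10:00-14:00.
Hiro ∩ Farrukh ∩ Zubin ∩ Priya ∩ Hana: 10:00-14:00.
So the common availability across everyone is 10:00-14:00.
That's a single block of 240 minutes.

240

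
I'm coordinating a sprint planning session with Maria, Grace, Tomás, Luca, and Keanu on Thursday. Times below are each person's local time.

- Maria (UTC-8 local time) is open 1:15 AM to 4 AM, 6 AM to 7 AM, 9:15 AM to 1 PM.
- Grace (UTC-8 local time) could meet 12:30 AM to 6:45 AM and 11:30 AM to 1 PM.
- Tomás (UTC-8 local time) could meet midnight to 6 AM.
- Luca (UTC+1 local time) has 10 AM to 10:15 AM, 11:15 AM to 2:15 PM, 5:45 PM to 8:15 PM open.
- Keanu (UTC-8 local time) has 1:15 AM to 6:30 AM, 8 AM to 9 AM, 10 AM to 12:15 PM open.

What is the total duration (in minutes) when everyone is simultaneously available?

105

Maria in UTC: 09:15-12:00, 14:00-15:00, 17:15-21:00 (add 8h to convert from UTC-8).
Grace in UTC: 08:30-14:45, 19:30-21:00 (add 8h to convert from UTC-8).
Tomás in UTC: 08:00-14:00 (add 8h to convert from UTC-8).
Luca in UTC: 09:00-09:15, 10:15-13:15, 16:45-19:15 (subtract 1h to convert from UTC+1).
Keanu in UTC: 09:15-14:30, 16:00-17:00, 18:00-20:15 (add 8h to convert from UTC-8).
Maria ∩ Grace: 09:15-12:00, 14:00-14:45, 19:30-21:00.
Maria ∩ Grace ∩ Tomás: 09:15-12:00.
Maria ∩ Grace ∩ Tomás ∩ Luca: 10:15-12:00.
Maria ∩ Grace ∩ Tomás ∩ Luca ∩ Keanu: 10:15-12:00.
That's a single block of 105 minutes.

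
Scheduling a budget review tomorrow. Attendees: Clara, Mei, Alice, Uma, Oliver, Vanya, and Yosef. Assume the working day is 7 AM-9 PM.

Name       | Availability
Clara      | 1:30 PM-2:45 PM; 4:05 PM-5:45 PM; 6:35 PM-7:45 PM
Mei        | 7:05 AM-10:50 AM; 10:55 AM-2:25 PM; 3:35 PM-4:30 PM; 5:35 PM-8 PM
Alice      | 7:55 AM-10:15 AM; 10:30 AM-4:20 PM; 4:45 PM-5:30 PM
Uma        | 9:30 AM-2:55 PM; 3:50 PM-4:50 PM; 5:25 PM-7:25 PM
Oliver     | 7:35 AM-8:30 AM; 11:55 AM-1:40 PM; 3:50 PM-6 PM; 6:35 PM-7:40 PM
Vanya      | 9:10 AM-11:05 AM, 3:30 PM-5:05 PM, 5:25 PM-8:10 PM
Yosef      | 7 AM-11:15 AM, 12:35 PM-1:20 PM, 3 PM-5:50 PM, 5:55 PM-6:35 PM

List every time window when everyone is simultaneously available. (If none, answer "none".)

Clara ∩ Mei: 13:30-14:25, 16:05-16:30, 17:35-17:45, 18:35-19:45.
Clara ∩ Mei ∩ Alice: 13:30-14:25, 16:05-16:20.
Clara ∩ Mei ∩ Alice ∩ Uma: 13:30-14:25, 16:05-16:20.
Clara ∩ Mei ∩ Alice ∩ Uma ∩ Oliver: 13:30-13:40, 16:05-16:20.
Clara ∩ Mei ∩ Alice ∩ Uma ∩ Oliver ∩ Vanya: 16:05-16:20.
Clara ∩ Mei ∩ Alice ∩ Uma ∩ Oliver ∩ Vanya ∩ Yosef: 16:05-16:20.
So the common availability across everyone is 16:05-16:20.

16:05-16:20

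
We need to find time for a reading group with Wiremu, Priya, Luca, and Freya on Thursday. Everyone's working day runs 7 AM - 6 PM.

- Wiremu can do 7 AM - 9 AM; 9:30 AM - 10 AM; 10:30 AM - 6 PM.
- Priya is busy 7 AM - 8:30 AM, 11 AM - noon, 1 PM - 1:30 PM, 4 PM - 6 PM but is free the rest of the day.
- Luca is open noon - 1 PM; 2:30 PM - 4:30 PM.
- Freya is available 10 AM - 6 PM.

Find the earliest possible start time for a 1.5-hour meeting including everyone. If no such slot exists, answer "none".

14:30

Wiremu free: 07:00-09:00, 09:30-10:00, 10:30-18:00.
Priya free: 08:30-11:00, 12:00-13:00, 13:30-16:00 (invert busy blocks within the working day).
Luca free: 12:00-13:00, 14:30-16:30.
Freya free: 10:00-18:00.
Wiremu ∩ Priya: 08:30-09:00, 09:30-10:00, 10:30-11:00, 12:00-13:00, 13:30-16:00.
Wiremu ∩ Priya ∩ Luca: 12:00-13:00, 14:30-16:00.
Wiremu ∩ Priya ∩ Luca ∩ Freya: 12:00-13:00, 14:30-16:00.
The first common window of at least 90 minutes is 14:30-16:00, so the earliest start is 14:30.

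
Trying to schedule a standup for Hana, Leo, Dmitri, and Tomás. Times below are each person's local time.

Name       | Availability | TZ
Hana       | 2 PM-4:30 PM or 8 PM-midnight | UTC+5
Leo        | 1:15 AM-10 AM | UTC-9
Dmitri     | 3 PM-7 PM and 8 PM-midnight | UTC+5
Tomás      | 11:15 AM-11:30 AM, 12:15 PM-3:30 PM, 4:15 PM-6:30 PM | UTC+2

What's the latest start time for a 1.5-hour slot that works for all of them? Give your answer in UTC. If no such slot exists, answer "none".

15:00

Hana in UTC: 09:00-11:30, 15:00-19:00 (subtract 5h to convert from UTC+5).
Leo in UTC: 10:15-19:00 (add 9h to convert from UTC-9).
Dmitri in UTC: 10:00-14:00, 15:00-19:00 (subtract 5h to convert from UTC+5).
Tomás in UTC: 09:15-09:30, 10:15-13:30, 14:15-16:30 (subtract 2h to convert from UTC+2).
Hana ∩ Leo: 10:15-11:30, 15:00-19:00.
Hana ∩ Leo ∩ Dmitri: 10:15-11:30, 15:00-19:00.
Hana ∩ Leo ∩ Dmitri ∩ Tomás: 10:15-11:30, 15:00-16:30.
The last common window of at least 90 minutes is 15:00-16:30; a 90-minute meeting can start as late as 15:00 and still end by 16:30.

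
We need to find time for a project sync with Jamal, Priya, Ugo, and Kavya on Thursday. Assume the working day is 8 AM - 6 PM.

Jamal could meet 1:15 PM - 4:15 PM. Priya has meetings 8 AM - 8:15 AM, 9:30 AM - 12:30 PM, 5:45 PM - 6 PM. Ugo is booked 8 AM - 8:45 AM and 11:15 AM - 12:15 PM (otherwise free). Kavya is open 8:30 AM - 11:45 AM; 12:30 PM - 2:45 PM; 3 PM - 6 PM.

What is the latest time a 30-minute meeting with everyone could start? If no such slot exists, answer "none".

15:45

Jamal free: 13:15-16:15.
Priya free: 08:15-09:30, 12:30-17:45 (invert busy blocks within the working day).
Ugo free: 08:45-11:15, 12:15-18:00 (invert busy blocks within the working day).
Kavya free: 08:30-11:45, 12:30-14:45, 15:00-18:00.
Jamal ∩ Priya: 13:15-16:15.
Jamal ∩ Priya ∩ Ugo: 13:15-16:15.
Jamal ∩ Priya ∩ Ugo ∩ Kavya: 13:15-14:45, 15:00-16:15.
The last common window of at least 30 minutes is 15:00-16:15; a 30-minute meeting can start as late as 15:45 and still end by 16:15.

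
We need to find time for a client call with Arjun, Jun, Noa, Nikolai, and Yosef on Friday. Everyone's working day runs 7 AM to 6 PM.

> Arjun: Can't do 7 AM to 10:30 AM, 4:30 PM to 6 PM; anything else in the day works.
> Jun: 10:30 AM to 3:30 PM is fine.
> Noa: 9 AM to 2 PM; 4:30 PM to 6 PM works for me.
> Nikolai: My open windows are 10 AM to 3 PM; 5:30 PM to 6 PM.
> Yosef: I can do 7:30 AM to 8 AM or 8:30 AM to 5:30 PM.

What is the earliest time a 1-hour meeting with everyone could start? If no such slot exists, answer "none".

10:30

Arjun free: 10:30-16:30 (invert busy blocks within the working day).
Jun free: 10:30-15:30.
Noa free: 09:00-14:00, 16:30-18:00.
Nikolai free: 10:00-15:00, 17:30-18:00.
Yosef free: 07:30-08:00, 08:30-17:30.
Arjun ∩ Jun: 10:30-15:30.
Arjun ∩ Jun ∩ Noa: 10:30-14:00.
Arjun ∩ Jun ∩ Noa ∩ Nikolai: 10:30-14:00.
Arjun ∩ Jun ∩ Noa ∩ Nikolai ∩ Yosef: 10:30-14:00.
So the common availability across everyone is 10:30-14:00.
The first common window of at least 60 minutes is 10:30-14:00, so the earliest start is 10:30.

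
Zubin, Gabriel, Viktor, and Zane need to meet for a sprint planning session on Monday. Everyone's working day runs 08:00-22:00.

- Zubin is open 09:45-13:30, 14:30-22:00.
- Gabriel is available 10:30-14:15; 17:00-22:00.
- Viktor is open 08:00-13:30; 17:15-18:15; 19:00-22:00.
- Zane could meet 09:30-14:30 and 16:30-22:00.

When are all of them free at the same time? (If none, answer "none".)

Zubin ∩ Gabriel: 10:30-13:30, 17:00-22:00.
Zubin ∩ Gabriel ∩ Viktor: 10:30-13:30, 17:15-18:15, 19:00-22:00.
Zubin ∩ Gabriel ∩ Viktor ∩ Zane: 10:30-13:30, 17:15-18:15, 19:00-22:00.

10:30-13:30, 17:15-18:15, 19:00-22:00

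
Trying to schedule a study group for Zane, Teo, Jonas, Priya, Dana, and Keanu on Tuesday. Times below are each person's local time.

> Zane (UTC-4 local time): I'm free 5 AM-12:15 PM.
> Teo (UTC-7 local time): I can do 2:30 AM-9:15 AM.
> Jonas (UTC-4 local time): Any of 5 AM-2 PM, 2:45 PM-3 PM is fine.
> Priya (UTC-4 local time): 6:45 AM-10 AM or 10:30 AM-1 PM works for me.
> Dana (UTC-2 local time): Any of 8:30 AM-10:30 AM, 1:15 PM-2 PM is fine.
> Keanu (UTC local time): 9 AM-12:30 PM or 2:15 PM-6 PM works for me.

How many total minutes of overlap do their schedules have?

150

Zane in UTC: 09:00-16:15 (add 4h to convert from UTC-4).
Teo in UTC: 09:30-16:15 (add 7h to convert from UTC-7).
Jonas in UTC: 09:00-18:00, 18:45-19:00 (add 4h to convert from UTC-4).
Priya in UTC: 10:45-14:00, 14:30-17:00 (add 4h to convert from UTC-4).
Dana in UTC: 10:30-12:30, 15:15-16:00 (add 2h to convert from UTC-2).
Keanu in UTC: 09:00-12:30, 14:15-18:00.
Zane ∩ Teo: 09:30-16:15.
Zane ∩ Teo ∩ Jonas: 09:30-16:15.
Zane ∩ Teo ∩ Jonas ∩ Priya: 10:45-14:00, 14:30-16:15.
Zane ∩ Teo ∩ Jonas ∩ Priya ∩ Dana: 10:45-12:30, 15:15-16:00.
Zane ∩ Teo ∩ Jonas ∩ Priya ∩ Dana ∩ Keanu: 10:45-12:30, 15:15-16:00.
Summing the common windows: 105 + 45 = 150 minutes.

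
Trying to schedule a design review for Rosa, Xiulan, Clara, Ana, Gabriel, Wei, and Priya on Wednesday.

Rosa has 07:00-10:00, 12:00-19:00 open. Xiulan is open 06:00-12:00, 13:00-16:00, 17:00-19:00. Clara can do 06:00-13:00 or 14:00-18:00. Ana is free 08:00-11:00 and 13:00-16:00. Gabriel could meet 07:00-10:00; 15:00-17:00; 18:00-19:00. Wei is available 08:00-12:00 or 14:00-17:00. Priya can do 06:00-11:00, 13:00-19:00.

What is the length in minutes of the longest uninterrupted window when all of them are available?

Rosa ∩ Xiulan: 07:00-10:00, 13:00-16:00, 17:00-19:00.
Rosa ∩ Xiulan ∩ Clara: 07:00-10:00, 14:00-16:00, 17:00-18:00.
Rosa ∩ Xiulan ∩ Clara ∩ Ana: 08:00-10:00, 14:00-16:00.
Rosa ∩ Xiulan ∩ Clara ∩ Ana ∩ Gabriel: 08:00-10:00, 15:00-16:00.
Rosa ∩ Xiulan ∩ Clara ∩ Ana ∩ Gabriel ∩ Wei: 08:00-10:00, 15:00-16:00.
Rosa ∩ Xiulan ∩ Clara ∩ Ana ∩ Gabriel ∩ Wei ∩ Priya: 08:00-10:00, 15:00-16:00.
So the common availability across everyone is 08:00-10:00, 15:00-16:00.
The longest is 08:00-10:00 at 120 minutes.

120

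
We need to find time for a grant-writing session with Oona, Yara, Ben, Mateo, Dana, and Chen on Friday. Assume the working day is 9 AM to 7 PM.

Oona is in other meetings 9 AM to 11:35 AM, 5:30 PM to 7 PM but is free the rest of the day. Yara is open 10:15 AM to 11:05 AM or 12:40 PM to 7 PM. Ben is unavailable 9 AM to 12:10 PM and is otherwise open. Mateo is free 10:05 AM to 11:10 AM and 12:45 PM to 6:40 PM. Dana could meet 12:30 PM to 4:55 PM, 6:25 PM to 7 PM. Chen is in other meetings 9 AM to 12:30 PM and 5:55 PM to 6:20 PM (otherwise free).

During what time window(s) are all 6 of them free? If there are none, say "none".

12:45-16:55

Oona free: 11:35-17:30 (invert busy blocks within the working day).
Yara free: 10:15-11:05, 12:40-19:00.
Ben free: 12:10-19:00 (invert busy blocks within the working day).
Mateo free: 10:05-11:10, 12:45-18:40.
Dana free: 12:30-16:55, 18:25-19:00.
Chen free: 12:30-17:55, 18:20-19:00 (invert busy blocks within the working day).
Oona ∩ Yara: 12:40-17:30.
Oona ∩ Yara ∩ Ben: 12:40-17:30.
Oona ∩ Yara ∩ Ben ∩ Mateo: 12:45-17:30.
Oona ∩ Yara ∩ Ben ∩ Mateo ∩ Dana: 12:45-16:55.
Oona ∩ Yara ∩ Ben ∩ Mateo ∩ Dana ∩ Chen: 12:45-16:55.
So the common availability across everyone is 12:45-16:55.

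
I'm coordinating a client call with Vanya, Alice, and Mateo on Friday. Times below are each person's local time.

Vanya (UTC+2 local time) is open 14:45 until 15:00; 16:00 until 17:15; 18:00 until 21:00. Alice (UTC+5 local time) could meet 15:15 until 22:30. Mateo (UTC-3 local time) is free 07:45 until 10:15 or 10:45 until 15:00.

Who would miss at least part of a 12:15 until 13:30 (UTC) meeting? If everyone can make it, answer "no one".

Vanya in UTC: 12:45-13:00, 14:00-15:15, 16:00-19:00 (subtract 2h to convert from UTC+2).
Alice in UTC: 10:15-17:30 (subtract 5h to convert from UTC+5).
Mateo in UTC: 10:45-13:15, 13:45-18:00 (add 3h to convert from UTC-3).
Vanya: not fully free for 12:15-13:30. Alice: free for 12:15-13:30. Mateo: not fully free for 12:15-13:30.

Mateo, Vanya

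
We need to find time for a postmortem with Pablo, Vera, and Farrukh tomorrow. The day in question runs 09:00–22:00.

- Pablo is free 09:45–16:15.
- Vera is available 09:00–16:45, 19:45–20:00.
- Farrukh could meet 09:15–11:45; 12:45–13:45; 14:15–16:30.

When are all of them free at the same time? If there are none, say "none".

09:45-11:45, 12:45-13:45, 14:15-16:15

Pablo ∩ Vera: 09:45-16:15.
Pablo ∩ Vera ∩ Farrukh: 09:45-11:45, 12:45-13:45, 14:15-16:15.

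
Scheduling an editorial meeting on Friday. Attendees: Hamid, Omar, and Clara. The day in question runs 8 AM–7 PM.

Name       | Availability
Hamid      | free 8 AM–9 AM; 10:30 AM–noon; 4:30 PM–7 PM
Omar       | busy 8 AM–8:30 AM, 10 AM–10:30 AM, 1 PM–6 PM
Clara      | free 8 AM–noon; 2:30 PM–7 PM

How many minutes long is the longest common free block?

90

Hamid free: 08:00-09:00, 10:30-12:00, 16:30-19:00.
Omar free: 08:30-10:00, 10:30-13:00, 18:00-19:00 (invert busy blocks within the working day).
Clara free: 08:00-12:00, 14:30-19:00.
Hamid ∩ Omar: 08:30-09:00, 10:30-12:00, 18:00-19:00.
Hamid ∩ Omar ∩ Clara: 08:30-09:00, 10:30-12:00, 18:00-19:00.
The longest is 10:30-12:00 at 90 minutes.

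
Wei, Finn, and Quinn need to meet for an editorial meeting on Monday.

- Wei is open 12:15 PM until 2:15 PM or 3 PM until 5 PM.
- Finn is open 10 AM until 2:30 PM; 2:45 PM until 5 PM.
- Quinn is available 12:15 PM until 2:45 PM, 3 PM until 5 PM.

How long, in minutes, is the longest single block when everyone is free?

120

Wei ∩ Finn: 12:15-14:15, 15:00-17:00.
Wei ∩ Finn ∩ Quinn: 12:15-14:15, 15:00-17:00.
Those are the intersection windows.
The longest is 12:15-14:15 at 120 minutes.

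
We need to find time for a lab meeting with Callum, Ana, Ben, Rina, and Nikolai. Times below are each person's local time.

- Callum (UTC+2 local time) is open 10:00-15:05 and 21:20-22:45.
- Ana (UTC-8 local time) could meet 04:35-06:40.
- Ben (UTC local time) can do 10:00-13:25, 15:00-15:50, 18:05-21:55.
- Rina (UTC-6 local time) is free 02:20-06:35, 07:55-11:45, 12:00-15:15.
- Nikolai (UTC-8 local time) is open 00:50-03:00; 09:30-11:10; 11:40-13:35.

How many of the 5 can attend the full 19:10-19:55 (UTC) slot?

Callum in UTC: 08:00-13:05, 19:20-20:45 (subtract 2h to convert from UTC+2).
Ana in UTC: 12:35-14:40 (add 8h to convert from UTC-8).
Ben in UTC: 10:00-13:25, 15:00-15:50, 18:05-21:55.
Rina in UTC: 08:20-12:35, 13:55-17:45, 18:00-21:15 (add 6h to convert from UTC-6).
Nikolai in UTC: 08:50-11:00, 17:30-19:10, 19:40-21:35 (add 8h to convert from UTC-8).
Ben and Rina can make the full 19:10-19:55 slot — that's 2.

2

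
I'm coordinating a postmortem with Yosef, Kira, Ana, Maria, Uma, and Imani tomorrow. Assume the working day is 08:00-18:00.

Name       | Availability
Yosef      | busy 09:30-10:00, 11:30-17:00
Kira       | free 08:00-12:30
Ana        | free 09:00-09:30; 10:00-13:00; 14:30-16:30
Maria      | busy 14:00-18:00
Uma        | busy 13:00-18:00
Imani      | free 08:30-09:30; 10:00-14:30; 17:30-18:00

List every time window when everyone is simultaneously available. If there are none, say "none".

Yosef free: 08:00-09:30, 10:00-11:30, 17:00-18:00 (invert busy blocks within the working day).
Kira free: 08:00-12:30.
Ana free: 09:00-09:30, 10:00-13:00, 14:30-16:30.
Maria free: 08:00-14:00 (invert busy blocks within the working day).
Uma free: 08:00-13:00 (invert busy blocks within the working day).
Imani free: 08:30-09:30, 10:00-14:30, 17:30-18:00.
Yosef ∩ Kira: 08:00-09:30, 10:00-11:30.
Yosef ∩ Kira ∩ Ana: 09:00-09:30, 10:00-11:30.
Yosef ∩ Kira ∩ Ana ∩ Maria: 09:00-09:30, 10:00-11:30.
Yosef ∩ Kira ∩ Ana ∩ Maria ∩ Uma: 09:00-09:30, 10:00-11:30.
Yosef ∩ Kira ∩ Ana ∩ Maria ∩ Uma ∩ Imani: 09:00-09:30, 10:00-11:30.
Those are the intersection windows.

09:00-09:30, 10:00-11:30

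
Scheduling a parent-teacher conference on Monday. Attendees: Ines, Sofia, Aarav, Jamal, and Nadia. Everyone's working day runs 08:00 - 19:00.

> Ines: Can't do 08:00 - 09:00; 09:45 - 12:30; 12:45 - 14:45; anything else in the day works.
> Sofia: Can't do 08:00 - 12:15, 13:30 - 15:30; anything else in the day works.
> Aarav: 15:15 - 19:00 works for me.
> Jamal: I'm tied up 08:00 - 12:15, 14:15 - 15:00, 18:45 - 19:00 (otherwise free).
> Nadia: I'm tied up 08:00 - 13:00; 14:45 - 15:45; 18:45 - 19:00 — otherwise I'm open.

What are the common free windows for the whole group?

Ines free: 09:00-09:45, 12:30-12:45, 14:45-19:00 (invert busy blocks within the working day).
Sofia free: 12:15-13:30, 15:30-19:00 (invert busy blocks within the working day).
Aarav free: 15:15-19:00.
Jamal free: 12:15-14:15, 15:00-18:45 (invert busy blocks within the working day).
Nadia free: 13:00-14:45, 15:45-18:45 (invert busy blocks within the working day).
Ines ∩ Sofia: 12:30-12:45, 15:30-19:00.
Ines ∩ Sofia ∩ Aarav: 15:30-19:00.
Ines ∩ Sofia ∩ Aarav ∩ Jamal: 15:30-18:45.
Ines ∩ Sofia ∩ Aarav ∩ Jamal ∩ Nadia: 15:45-18:45.
Those are the intersection windows.

15:45-18:45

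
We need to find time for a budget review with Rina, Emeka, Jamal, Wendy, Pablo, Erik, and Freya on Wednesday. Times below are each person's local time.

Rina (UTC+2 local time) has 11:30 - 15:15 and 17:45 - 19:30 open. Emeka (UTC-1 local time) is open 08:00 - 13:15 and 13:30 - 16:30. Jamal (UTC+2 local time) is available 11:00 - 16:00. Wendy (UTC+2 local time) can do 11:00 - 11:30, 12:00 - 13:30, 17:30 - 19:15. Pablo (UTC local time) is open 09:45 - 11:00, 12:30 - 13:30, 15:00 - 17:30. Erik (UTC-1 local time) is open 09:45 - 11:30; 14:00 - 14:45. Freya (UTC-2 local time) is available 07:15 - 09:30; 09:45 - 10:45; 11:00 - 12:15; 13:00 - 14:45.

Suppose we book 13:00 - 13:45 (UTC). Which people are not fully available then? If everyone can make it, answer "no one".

Rina in UTC: 09:30-13:15, 15:45-17:30 (subtract 2h to convert from UTC+2).
Emeka in UTC: 09:00-14:15, 14:30-17:30 (add 1h to convert from UTC-1).
Jamal in UTC: 09:00-14:00 (subtract 2h to convert from UTC+2).
Wendy in UTC: 09:00-09:30, 10:00-11:30, 15:30-17:15 (subtract 2h to convert from UTC+2).
Pablo in UTC: 09:45-11:00, 12:30-13:30, 15:00-17:30.
Erik in UTC: 10:45-12:30, 15:00-15:45 (add 1h to convert from UTC-1).
Freya in UTC: 09:15-11:30, 11:45-12:45, 13:00-14:15, 15:00-16:45 (add 2h to convert from UTC-2).
Rina: not fully free for 13:00-13:45. Emeka: free for 13:00-13:45. Jamal: free for 13:00-13:45. Wendy: not fully free for 13:00-13:45. Pablo: not fully free for 13:00-13:45. Erik: not fully free for 13:00-13:45. Freya: free for 13:00-13:45.

Erik, Pablo, Rina, Wendy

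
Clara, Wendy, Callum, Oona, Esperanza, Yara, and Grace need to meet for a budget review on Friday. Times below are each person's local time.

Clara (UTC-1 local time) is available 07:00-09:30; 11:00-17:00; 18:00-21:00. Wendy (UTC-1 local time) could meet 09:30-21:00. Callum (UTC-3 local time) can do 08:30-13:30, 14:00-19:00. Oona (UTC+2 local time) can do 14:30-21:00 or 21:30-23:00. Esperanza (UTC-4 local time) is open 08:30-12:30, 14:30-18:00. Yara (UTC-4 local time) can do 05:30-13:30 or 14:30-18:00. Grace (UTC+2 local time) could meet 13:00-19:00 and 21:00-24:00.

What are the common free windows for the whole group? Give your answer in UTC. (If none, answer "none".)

12:30-16:30, 19:30-21:00

Clara in UTC: 08:00-10:30, 12:00-18:00, 19:00-22:00 (add 1h to convert from UTC-1).
Wendy in UTC: 10:30-22:00 (add 1h to convert from UTC-1).
Callum in UTC: 11:30-16:30, 17:00-22:00 (add 3h to convert from UTC-3).
Oona in UTC: 12:30-19:00, 19:30-21:00 (subtract 2h to convert from UTC+2).
Esperanza in UTC: 12:30-16:30, 18:30-22:00 (add 4h to convert from UTC-4).
Yara in UTC: 09:30-17:30, 18:30-22:00 (add 4h to convert from UTC-4).
Grace in UTC: 11:00-17:00, 19:00-22:00 (subtract 2h to convert from UTC+2).
Clara ∩ Wendy: 12:00-18:00, 19:00-22:00.
Clara ∩ Wendy ∩ Callum: 12:00-16:30, 17:00-18:00, 19:00-22:00.
Clara ∩ Wendy ∩ Callum ∩ Oona: 12:30-16:30, 17:00-18:00, 19:30-21:00.
Clara ∩ Wendy ∩ Callum ∩ Oona ∩ Esperanza: 12:30-16:30, 19:30-21:00.
Clara ∩ Wendy ∩ Callum ∩ Oona ∩ Esperanza ∩ Yara: 12:30-16:30, 19:30-21:00.
Clara ∩ Wendy ∩ Callum ∩ Oona ∩ Esperanza ∩ Yara ∩ Grace: 12:30-16:30, 19:30-21:00.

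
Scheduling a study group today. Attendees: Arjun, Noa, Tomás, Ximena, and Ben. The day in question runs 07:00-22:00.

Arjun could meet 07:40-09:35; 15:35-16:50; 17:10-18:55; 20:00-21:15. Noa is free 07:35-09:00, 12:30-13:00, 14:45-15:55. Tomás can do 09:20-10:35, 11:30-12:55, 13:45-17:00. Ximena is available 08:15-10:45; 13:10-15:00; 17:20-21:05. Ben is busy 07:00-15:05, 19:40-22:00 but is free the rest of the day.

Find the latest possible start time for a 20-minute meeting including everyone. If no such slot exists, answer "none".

Arjun free: 07:40-09:35, 15:35-16:50, 17:10-18:55, 20:00-21:15.
Noa free: 07:35-09:00, 12:30-13:00, 14:45-15:55.
Tomás free: 09:20-10:35, 11:30-12:55, 13:45-17:00.
Ximena free: 08:15-10:45, 13:10-15:00, 17:20-21:05.
Ben free: 15:05-19:40 (invert busy blocks within the working day).
Arjun ∩ Noa: 07:40-09:00, 15:35-15:55.
Arjun ∩ Noa ∩ Tomás: 15:35-15:55.
Arjun ∩ Noa ∩ Tomás ∩ Ximena: ∅.
Arjun ∩ Noa ∩ Tomás ∩ Ximena ∩ Ben: ∅.
There is no time when everyone is free.
No common window is at least 20 minutes long.

none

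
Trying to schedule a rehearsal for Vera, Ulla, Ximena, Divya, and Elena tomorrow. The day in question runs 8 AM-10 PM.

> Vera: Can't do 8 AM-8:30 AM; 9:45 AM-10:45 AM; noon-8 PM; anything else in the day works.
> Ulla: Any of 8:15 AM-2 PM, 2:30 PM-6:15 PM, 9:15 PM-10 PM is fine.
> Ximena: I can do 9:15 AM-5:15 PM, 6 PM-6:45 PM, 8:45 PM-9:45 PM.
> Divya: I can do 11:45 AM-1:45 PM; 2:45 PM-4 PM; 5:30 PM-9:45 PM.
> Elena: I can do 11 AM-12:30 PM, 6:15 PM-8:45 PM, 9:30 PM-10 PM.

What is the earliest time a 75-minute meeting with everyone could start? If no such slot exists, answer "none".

Vera free: 08:30-09:45, 10:45-12:00, 20:00-22:00 (invert busy blocks within the working day).
Ulla free: 08:15-14:00, 14:30-18:15, 21:15-22:00.
Ximena free: 09:15-17:15, 18:00-18:45, 20:45-21:45.
Divya free: 11:45-13:45, 14:45-16:00, 17:30-21:45.
Elena free: 11:00-12:30, 18:15-20:45, 21:30-22:00.
Vera ∩ Ulla: 08:30-09:45, 10:45-12:00, 21:15-22:00.
Vera ∩ Ulla ∩ Ximena: 09:15-09:45, 10:45-12:00, 21:15-21:45.
Vera ∩ Ulla ∩ Ximena ∩ Divya: 11:45-12:00, 21:15-21:45.
Vera ∩ Ulla ∩ Ximena ∩ Divya ∩ Elena: 11:45-12:00, 21:30-21:45.
No common window is at least 75 minutes long.

none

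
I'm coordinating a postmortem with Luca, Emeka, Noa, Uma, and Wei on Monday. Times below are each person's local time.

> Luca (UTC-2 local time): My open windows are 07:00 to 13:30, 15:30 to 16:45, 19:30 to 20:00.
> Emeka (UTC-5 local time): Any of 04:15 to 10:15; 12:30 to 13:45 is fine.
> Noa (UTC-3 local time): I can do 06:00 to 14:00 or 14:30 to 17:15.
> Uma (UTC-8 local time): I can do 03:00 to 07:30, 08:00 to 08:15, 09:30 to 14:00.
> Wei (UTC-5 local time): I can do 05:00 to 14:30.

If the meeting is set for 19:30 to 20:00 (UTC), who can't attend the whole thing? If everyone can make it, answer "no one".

Luca in UTC: 09:00-15:30, 17:30-18:45, 21:30-22:00 (add 2h to convert from UTC-2).
Emeka in UTC: 09:15-15:15, 17:30-18:45 (add 5h to convert from UTC-5).
Noa in UTC: 09:00-17:00, 17:30-20:15 (add 3h to convert from UTC-3).
Uma in UTC: 11:00-15:30, 16:00-16:15, 17:30-22:00 (add 8h to convert from UTC-8).
Wei in UTC: 10:00-19:30 (add 5h to convert from UTC-5).
Luca: not fully free for 19:30-20:00. Emeka: not fully free for 19:30-20:00. Noa: free for 19:30-20:00. Uma: free for 19:30-20:00. Wei: not fully free for 19:30-20:00.

Emeka, Luca, Wei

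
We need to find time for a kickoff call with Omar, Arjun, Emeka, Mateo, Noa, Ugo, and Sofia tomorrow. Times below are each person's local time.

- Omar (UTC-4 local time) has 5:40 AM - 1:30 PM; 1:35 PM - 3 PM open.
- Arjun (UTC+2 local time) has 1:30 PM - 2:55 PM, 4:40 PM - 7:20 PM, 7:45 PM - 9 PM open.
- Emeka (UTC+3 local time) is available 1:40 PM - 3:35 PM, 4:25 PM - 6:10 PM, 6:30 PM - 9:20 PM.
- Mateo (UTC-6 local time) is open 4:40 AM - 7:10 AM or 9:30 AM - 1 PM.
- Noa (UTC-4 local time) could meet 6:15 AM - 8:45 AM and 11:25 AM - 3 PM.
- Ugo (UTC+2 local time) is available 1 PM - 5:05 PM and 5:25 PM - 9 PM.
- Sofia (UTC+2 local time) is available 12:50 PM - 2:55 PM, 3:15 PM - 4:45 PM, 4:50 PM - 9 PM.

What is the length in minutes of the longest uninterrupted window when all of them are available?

110

Omar in UTC: 09:40-17:30, 17:35-19:00 (add 4h to convert from UTC-4).
Arjun in UTC: 11:30-12:55, 14:40-17:20, 17:45-19:00 (subtract 2h to convert from UTC+2).
Emeka in UTC: 10:40-12:35, 13:25-15:10, 15:30-18:20 (subtract 3h to convert from UTC+3).
Mateo in UTC: 10:40-13:10, 15:30-19:00 (add 6h to convert from UTC-6).
Noa in UTC: 10:15-12:45, 15:25-19:00 (add 4h to convert from UTC-4).
Ugo in UTC: 11:00-15:05, 15:25-19:00 (subtract 2h to convert from UTC+2).
Sofia in UTC: 10:50-12:55, 13:15-14:45, 14:50-19:00 (subtract 2h to convert from UTC+2).
Omar ∩ Arjun: 11:30-12:55, 14:40-17:20, 17:45-19:00.
Omar ∩ Arjun ∩ Emeka: 11:30-12:35, 14:40-15:10, 15:30-17:20, 17:45-18:20.
Omar ∩ Arjun ∩ Emeka ∩ Mateo: 11:30-12:35, 15:30-17:20, 17:45-18:20.
Omar ∩ Arjun ∩ Emeka ∩ Mateo ∩ Noa: 11:30-12:35, 15:30-17:20, 17:45-18:20.
Omar ∩ Arjun ∩ Emeka ∩ Mateo ∩ Noa ∩ Ugo: 11:30-12:35, 15:30-17:20, 17:45-18:20.
Omar ∩ Arjun ∩ Emeka ∩ Mateo ∩ Noa ∩ Ugo ∩ Sofia: 11:30-12:35, 15:30-17:20, 17:45-18:20.
The longest is 15:30-17:20 at 110 minutes.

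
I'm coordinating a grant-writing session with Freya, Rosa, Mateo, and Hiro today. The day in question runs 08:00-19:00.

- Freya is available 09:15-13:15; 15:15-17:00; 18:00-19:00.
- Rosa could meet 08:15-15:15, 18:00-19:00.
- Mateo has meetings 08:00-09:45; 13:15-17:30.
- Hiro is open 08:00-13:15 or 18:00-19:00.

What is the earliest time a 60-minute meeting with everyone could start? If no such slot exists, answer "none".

Freya free: 09:15-13:15, 15:15-17:00, 18:00-19:00.
Rosa free: 08:15-15:15, 18:00-19:00.
Mateo free: 09:45-13:15, 17:30-19:00 (invert busy blocks within the working day).
Hiro free: 08:00-13:15, 18:00-19:00.
Freya ∩ Rosa: 09:15-13:15, 18:00-19:00.
Freya ∩ Rosa ∩ Mateo: 09:45-13:15, 18:00-19:00.
Freya ∩ Rosa ∩ Mateo ∩ Hiro: 09:45-13:15, 18:00-19:00.
So the common availability across everyone is 09:45-13:15, 18:00-19:00.
The first common window of at least 60 minutes is 09:45-13:15, so the earliest start is 09:45.

09:45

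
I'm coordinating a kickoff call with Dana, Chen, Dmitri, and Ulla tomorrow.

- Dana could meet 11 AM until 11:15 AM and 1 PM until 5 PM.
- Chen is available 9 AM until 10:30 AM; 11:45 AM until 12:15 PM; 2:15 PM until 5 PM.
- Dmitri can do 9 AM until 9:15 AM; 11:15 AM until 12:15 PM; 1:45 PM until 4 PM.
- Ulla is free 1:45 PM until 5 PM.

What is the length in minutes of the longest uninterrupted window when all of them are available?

105

Dana ∩ Chen: 14:15-17:00.
Dana ∩ Chen ∩ Dmitri: 14:15-16:00.
Dana ∩ Chen ∩ Dmitri ∩ Ulla: 14:15-16:00.
Those are the intersection windows.
The longest is 14:15-16:00 at 105 minutes.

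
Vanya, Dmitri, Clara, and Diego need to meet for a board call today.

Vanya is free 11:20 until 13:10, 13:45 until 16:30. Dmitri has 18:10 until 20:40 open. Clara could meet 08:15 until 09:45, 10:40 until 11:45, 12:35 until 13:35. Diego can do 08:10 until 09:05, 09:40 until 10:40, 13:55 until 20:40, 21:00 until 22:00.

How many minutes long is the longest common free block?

Vanya ∩ Dmitri: ∅.
Vanya ∩ Dmitri ∩ Clara: ∅.
Vanya ∩ Dmitri ∩ Clara ∩ Diego: ∅.
There is no time when everyone is free.
No common window exists, so the longest block is 0 minutes.

0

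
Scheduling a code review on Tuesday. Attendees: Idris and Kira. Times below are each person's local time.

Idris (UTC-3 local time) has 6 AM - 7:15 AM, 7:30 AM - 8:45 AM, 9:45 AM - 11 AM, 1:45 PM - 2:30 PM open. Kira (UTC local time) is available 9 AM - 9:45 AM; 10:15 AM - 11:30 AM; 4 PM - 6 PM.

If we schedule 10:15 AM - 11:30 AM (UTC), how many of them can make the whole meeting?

Idris in UTC: 09:00-10:15, 10:30-11:45, 12:45-14:00, 16:45-17:30 (add 3h to convert from UTC-3).
Kira in UTC: 09:00-09:45, 10:15-11:30, 16:00-18:00.
Kira can make the full 10:15-11:30 slot — that's 1.

1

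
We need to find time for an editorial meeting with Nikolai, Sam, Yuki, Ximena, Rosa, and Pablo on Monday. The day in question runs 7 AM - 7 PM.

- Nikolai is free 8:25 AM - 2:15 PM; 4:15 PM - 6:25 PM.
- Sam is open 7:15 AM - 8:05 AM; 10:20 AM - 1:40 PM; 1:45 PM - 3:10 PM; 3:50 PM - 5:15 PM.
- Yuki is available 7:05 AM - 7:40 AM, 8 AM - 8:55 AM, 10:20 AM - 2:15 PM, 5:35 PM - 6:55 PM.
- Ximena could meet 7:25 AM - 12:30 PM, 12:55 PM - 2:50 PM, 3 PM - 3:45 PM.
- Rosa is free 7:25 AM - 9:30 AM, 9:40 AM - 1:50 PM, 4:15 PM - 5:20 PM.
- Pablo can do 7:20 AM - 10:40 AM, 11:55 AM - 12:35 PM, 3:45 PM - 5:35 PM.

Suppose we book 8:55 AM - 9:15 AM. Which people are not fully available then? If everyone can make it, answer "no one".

Sam, Yuki

Nikolai: free for 08:55-09:15. Sam: not fully free for 08:55-09:15. Yuki: not fully free for 08:55-09:15. Ximena: free for 08:55-09:15. Rosa: free for 08:55-09:15. Pablo: free for 08:55-09:15.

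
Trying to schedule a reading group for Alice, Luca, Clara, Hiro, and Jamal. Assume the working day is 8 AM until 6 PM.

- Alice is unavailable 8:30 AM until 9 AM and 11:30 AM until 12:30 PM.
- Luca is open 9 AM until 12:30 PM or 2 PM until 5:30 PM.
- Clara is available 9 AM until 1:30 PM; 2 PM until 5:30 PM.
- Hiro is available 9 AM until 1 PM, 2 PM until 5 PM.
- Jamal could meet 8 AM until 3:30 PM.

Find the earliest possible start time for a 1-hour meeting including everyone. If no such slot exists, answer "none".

Alice free: 08:00-08:30, 09:00-11:30, 12:30-18:00 (invert busy blocks within the working day).
Luca free: 09:00-12:30, 14:00-17:30.
Clara free: 09:00-13:30, 14:00-17:30.
Hiro free: 09:00-13:00, 14:00-17:00.
Jamal free: 08:00-15:30.
Alice ∩ Luca: 09:00-11:30, 14:00-17:30.
Alice ∩ Luca ∩ Clara: 09:00-11:30, 14:00-17:30.
Alice ∩ Luca ∩ Clara ∩ Hiro: 09:00-11:30, 14:00-17:00.
Alice ∩ Luca ∩ Clara ∩ Hiro ∩ Jamal: 09:00-11:30, 14:00-15:30.
The first common window of at least 60 minutes is 09:00-11:30, so the earliest start is 09:00.

09:00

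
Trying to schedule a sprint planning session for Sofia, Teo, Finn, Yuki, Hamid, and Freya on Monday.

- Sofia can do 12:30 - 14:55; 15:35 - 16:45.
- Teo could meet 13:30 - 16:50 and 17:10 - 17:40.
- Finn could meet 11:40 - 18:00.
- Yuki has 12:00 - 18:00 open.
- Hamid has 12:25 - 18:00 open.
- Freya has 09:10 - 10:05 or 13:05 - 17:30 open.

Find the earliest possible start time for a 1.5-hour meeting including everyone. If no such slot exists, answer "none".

none

Sofia ∩ Teo: 13:30-14:55, 15:35-16:45.
Sofia ∩ Teo ∩ Finn: 13:30-14:55, 15:35-16:45.
Sofia ∩ Teo ∩ Finn ∩ Yuki: 13:30-14:55, 15:35-16:45.
Sofia ∩ Teo ∩ Finn ∩ Yuki ∩ Hamid: 13:30-14:55, 15:35-16:45.
Sofia ∩ Teo ∩ Finn ∩ Yuki ∩ Hamid ∩ Freya: 13:30-14:55, 15:35-16:45.
No common window is at least 90 minutes long.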